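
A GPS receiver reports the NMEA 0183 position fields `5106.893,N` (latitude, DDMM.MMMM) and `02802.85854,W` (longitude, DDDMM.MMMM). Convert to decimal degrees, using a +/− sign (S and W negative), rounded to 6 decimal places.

51.114883, -28.047642

Lat: degrees = first 2 digits = 51, minutes = 6.893; 51 + 6.893/60 = 51.1148833
N ⇒ keep positive
Lon: split at 3 digits → 028° and 2.85854′; 28 + 2.85854/60 = 28.0476423
hemisphere W, so the sign is −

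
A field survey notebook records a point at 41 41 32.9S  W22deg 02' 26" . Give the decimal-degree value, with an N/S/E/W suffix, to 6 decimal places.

41.692472° S, 22.040556° W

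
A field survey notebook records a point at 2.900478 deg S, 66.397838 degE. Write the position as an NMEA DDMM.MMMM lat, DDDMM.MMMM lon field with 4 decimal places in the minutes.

0254.0287,S / 06623.8703,E

Lat: minutes = (2.900478 − 2) × 60 = 54.028680
Longitude: minutes = (66.397838 − 66) × 60 = 23.870280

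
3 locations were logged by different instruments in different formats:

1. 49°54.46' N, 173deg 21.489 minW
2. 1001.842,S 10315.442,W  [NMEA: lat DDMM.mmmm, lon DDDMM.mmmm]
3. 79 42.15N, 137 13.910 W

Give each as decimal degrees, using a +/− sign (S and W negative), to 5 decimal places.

1. 49.90767, -173.35815
2. -10.03070, -103.25737
3. 79.70250, -137.23183

Point 1:
  Latitude: 49 + 54.46/60 = 49.907667
  N → positive
  Lon: 173 + 21.489/60 = 173.358150
  W ⇒ negate
Point 2:
  Latitude: degrees = first 2 digits = 10, minutes = 1.842; 10 + 1.842/60 = 10.030700
  hemisphere S, so the sign is −
  Longitude: split at 3 digits → 103° and 15.442′; 103 + 15.442/60 = 103.257367
  hemisphere W, so the sign is −
Point 3:
  φ: 42.15′ = 0.702500°; total 79.702500
  N ⇒ keep positive
  λ: 137 + 13.91/60 = 137.231833
  W → negative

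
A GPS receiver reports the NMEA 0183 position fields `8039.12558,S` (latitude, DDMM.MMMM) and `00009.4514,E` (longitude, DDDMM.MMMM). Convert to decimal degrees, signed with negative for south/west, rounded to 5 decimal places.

φ: degrees = first 2 digits = 80, minutes = 39.12558; 80 + 39.12558/60 = 80.652093
S → negative
λ: degrees = first 3 digits = 0, minutes = 9.4514; 0 + 9.4514/60 = 0.157523
E ⇒ keep positive

-80.65209, 0.15752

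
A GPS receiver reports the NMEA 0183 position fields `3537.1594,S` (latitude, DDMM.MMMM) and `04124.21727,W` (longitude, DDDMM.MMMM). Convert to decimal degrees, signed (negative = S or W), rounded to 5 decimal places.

Latitude: degrees = first 2 digits = 35, minutes = 37.1594; 35 + 37.1594/60 = 35.619323
hemisphere S, so the sign is −
Lon: split at 3 digits → 041° and 24.21727′; 41 + 24.21727/60 = 41.403621
hemisphere W, so the sign is −

-35.61932, -41.40362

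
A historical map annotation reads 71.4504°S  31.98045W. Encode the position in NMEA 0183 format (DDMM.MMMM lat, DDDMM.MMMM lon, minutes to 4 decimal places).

7127.0240,S / 03158.8270,W

Lat: minutes = (71.450400 − 71) × 60 = 27.024000
Lon: fractional part 0.980450 → 58.827000 minutes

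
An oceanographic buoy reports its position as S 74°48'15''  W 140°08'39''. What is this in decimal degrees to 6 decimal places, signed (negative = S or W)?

-74.804167, -140.144167

Latitude: 74 + 48/60 + 15/3600 = 74.8041667
hemisphere S, so the sign is −
Lon: 140 + 8/60 + 39/3600 = 140.1441667
W ⇒ negate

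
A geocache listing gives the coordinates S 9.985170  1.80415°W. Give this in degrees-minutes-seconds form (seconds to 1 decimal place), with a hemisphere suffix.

φ: 0.985170° → 59.11020′; 0.11020 × 60 = 6.612″
Lon: 0.804150 × 60 = 48.24900′ → 48′, remainder × 60 = 14.940″

9°59′6.6″ S, 1°48′14.9″ W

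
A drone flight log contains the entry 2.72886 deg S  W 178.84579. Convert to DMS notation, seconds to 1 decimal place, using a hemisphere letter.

Lat: 0.728860 × 60 = 43.73160′ → 43′, remainder × 60 = 43.896″
Lon: 0.845790 × 60 = 50.74740′ → 50′, remainder × 60 = 44.844″

2°43′43.9″ S, 178°50′44.8″ W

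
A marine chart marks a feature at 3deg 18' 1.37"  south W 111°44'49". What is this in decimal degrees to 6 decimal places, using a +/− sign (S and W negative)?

-3.300381, -111.746944

φ: 18′ + 1.37″ = 18.02283′; 3 + 18.02283/60 = 3.3003806
hemisphere S, so the sign is −
Lon: 44′ + 49″ = 44.81667′; 111 + 44.81667/60 = 111.7469444
hemisphere W, so the sign is −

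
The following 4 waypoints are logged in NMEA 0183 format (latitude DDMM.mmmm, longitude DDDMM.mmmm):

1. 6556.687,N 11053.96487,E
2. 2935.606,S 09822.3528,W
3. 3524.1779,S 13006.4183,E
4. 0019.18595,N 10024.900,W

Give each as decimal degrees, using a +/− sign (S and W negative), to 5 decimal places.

1. 65.94478, 110.89941
2. -29.59343, -98.37255
3. -35.40297, 130.10697
4. 0.31977, -100.41500

Point 1:
  Lat: degrees = first 2 digits = 65, minutes = 56.687; 65 + 56.687/60 = 65.944783
  N → positive
  Lon: split at 3 digits → 110° and 53.96487′; 110 + 53.96487/60 = 110.899415
  E ⇒ keep positive
Point 2:
  Latitude: degrees = first 2 digits = 29, minutes = 35.606; 29 + 35.606/60 = 29.593433
  S → negative
  λ: degrees = first 3 digits = 98, minutes = 22.3528; 98 + 22.3528/60 = 98.372547
  W → negative
Point 3:
  φ: degrees = first 2 digits = 35, minutes = 24.1779; 35 + 24.1779/60 = 35.402965
  hemisphere S, so the sign is −
  λ: split at 3 digits → 130° and 6.4183′; 130 + 6.4183/60 = 130.106972
  E → positive
Point 4:
  Latitude: degrees = first 2 digits = 0, minutes = 19.18595; 0 + 19.18595/60 = 0.319766
  N ⇒ keep positive
  Longitude: degrees = first 3 digits = 100, minutes = 24.9; 100 + 24.9/60 = 100.415000
  W → negative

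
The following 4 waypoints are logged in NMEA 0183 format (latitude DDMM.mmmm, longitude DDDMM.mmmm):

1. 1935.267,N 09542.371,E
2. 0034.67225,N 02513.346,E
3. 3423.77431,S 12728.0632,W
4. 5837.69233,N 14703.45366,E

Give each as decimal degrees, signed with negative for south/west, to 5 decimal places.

Point 1:
  Lat: split at 2 digits → 19° and 35.267′; 19 + 35.267/60 = 19.587783
  N ⇒ keep positive
  Longitude: degrees = first 3 digits = 95, minutes = 42.371; 95 + 42.371/60 = 95.706183
  E → positive
Point 2:
  Lat: split at 2 digits → 00° and 34.67225′; 0 + 34.67225/60 = 0.577871
  N → positive
  Longitude: degrees = first 3 digits = 25, minutes = 13.346; 25 + 13.346/60 = 25.222433
  E ⇒ keep positive
Point 3:
  Latitude: degrees = first 2 digits = 34, minutes = 23.77431; 34 + 23.77431/60 = 34.396239
  S ⇒ negate
  Longitude: split at 3 digits → 127° and 28.0632′; 127 + 28.0632/60 = 127.467720
  hemisphere W, so the sign is −
Point 4:
  φ: degrees = first 2 digits = 58, minutes = 37.69233; 58 + 37.69233/60 = 58.628206
  N ⇒ keep positive
  Lon: degrees = first 3 digits = 147, minutes = 3.45366; 147 + 3.45366/60 = 147.057561
  E ⇒ keep positive

1. 19.58778, 95.70618
2. 0.57787, 25.22243
3. -34.39624, -127.46772
4. 58.62821, 147.05756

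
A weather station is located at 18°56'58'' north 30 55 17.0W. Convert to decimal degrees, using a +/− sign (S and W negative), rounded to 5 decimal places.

18.94944, -30.92139

Latitude: 18 + 56/60 + 58/3600 = 18.949444
N → positive
λ: 30° + 55/60 + 17/3600 = 30 + 0.916667 + 0.004722 = 30.921389
W → negative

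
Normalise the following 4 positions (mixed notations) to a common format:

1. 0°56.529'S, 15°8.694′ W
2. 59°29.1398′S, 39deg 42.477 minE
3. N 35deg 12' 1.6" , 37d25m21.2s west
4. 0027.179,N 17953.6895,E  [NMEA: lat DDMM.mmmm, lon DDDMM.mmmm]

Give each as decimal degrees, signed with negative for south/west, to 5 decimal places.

1. -0.94215, -15.14490
2. -59.48566, 39.70795
3. 35.20044, -37.42256
4. 0.45298, 179.89483

Point 1:
  Latitude: 0 + 56.529/60 = 0.942150
  S ⇒ negate
  Longitude: 8.694′ = 0.144900°; total 15.144900
  W ⇒ negate
Point 2:
  Lat: 29.1398′ = 0.485663°; total 59.485663
  hemisphere S, so the sign is −
  λ: 39 + 42.477/60 = 39.707950
  E → positive
Point 3:
  Lat: 12′ + 1.6″ = 12.02667′; 35 + 12.02667/60 = 35.200444
  N → positive
  Lon: 37° + 25/60 + 21.2/3600 = 37 + 0.416667 + 0.005889 = 37.422556
  W ⇒ negate
Point 4:
  Latitude: split at 2 digits → 00° and 27.179′; 0 + 27.179/60 = 0.452983
  N ⇒ keep positive
  Lon: split at 3 digits → 179° and 53.6895′; 179 + 53.6895/60 = 179.894825
  E → positive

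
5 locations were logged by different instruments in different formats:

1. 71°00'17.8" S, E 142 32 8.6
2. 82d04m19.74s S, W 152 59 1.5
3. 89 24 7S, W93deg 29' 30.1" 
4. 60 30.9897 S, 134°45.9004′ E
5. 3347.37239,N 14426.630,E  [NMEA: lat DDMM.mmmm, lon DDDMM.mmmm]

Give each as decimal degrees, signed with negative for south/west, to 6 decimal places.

Point 1:
  Latitude: 71° + 0/60 + 17.8/3600 = 71 + 0.000000 + 0.004944 = 71.0049444
  hemisphere S, so the sign is −
  λ: 142° + 32/60 + 8.6/3600 = 142 + 0.533333 + 0.002389 = 142.5357222
  E ⇒ keep positive
Point 2:
  Lat: 4′ + 19.74″ = 4.32900′; 82 + 4.32900/60 = 82.0721500
  S ⇒ negate
  Longitude: 59′ + 1.5″ = 59.02500′; 152 + 59.02500/60 = 152.9837500
  W → negative
Point 3:
  φ: 24′ + 7″ = 24.11667′; 89 + 24.11667/60 = 89.4019444
  hemisphere S, so the sign is −
  λ: 29′ + 30.1″ = 29.50167′; 93 + 29.50167/60 = 93.4916944
  W → negative
Point 4:
  Lat: 60 + 30.9897/60 = 60.5164950
  S → negative
  Longitude: 45.9004′ = 0.765007°; total 134.7650067
  E → positive
Point 5:
  Lat: degrees = first 2 digits = 33, minutes = 47.37239; 33 + 47.37239/60 = 33.7895398
  N ⇒ keep positive
  Lon: split at 3 digits → 144° and 26.63′; 144 + 26.63/60 = 144.4438333
  E ⇒ keep positive

1. -71.004944, 142.535722
2. -82.072150, -152.983750
3. -89.401944, -93.491694
4. -60.516495, 134.765007
5. 33.789540, 144.443833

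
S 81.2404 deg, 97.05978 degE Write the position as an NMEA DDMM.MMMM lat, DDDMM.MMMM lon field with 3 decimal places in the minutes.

Latitude: 81° + 0.240400 × 60 = 81° 14.42400′
Lon: fractional part 0.059780 → 3.58680 minutes

8114.424,S / 09703.587,E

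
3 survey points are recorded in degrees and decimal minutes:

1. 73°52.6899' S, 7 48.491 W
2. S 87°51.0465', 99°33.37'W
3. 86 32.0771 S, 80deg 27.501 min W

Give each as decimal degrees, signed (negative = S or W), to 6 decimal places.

Point 1:
  Latitude: 52.6899′ = 0.878165°; total 73.8781650
  S → negative
  λ: 48.491′ = 0.808183°; total 7.8081833
  hemisphere W, so the sign is −
Point 2:
  Lat: 87 + 51.0465/60 = 87.8507750
  hemisphere S, so the sign is −
  λ: 99 + 33.37/60 = 99.5561667
  hemisphere W, so the sign is −
Point 3:
  φ: 86 + 32.0771/60 = 86.5346183
  hemisphere S, so the sign is −
  Longitude: 80 + 27.501/60 = 80.4583500
  W ⇒ negate

1. -73.878165, -7.808183
2. -87.850775, -99.556167
3. -86.534618, -80.458350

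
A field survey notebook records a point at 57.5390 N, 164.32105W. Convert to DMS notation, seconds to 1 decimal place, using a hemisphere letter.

Latitude: 0.539000° → 32.34000′; 0.34000 × 60 = 20.400″
Lon: 0.321050° → 19.26300′; 0.26300 × 60 = 15.780″

57°32′20.4″ N, 164°19′15.8″ W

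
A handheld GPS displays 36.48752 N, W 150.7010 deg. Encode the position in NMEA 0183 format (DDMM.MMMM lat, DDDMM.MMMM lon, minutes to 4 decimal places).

3629.2512,N / 15042.0600,W

φ: fractional part 0.487520 → 29.251200 minutes
Longitude: minutes = (150.701000 − 150) × 60 = 42.060000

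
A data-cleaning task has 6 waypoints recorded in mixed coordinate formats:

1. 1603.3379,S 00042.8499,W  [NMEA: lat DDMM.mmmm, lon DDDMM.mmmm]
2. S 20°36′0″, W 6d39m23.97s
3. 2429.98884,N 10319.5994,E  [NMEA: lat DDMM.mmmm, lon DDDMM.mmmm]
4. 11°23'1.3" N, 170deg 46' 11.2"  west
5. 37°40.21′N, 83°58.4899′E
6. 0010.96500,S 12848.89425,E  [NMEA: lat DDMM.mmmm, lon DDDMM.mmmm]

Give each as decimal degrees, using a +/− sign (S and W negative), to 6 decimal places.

1. -16.055632, -0.714165
2. -20.600000, -6.656658
3. 24.499814, 103.326657
4. 11.383694, -170.769778
5. 37.670167, 83.974832
6. -0.182750, 128.814904

Point 1:
  φ: degrees = first 2 digits = 16, minutes = 3.3379; 16 + 3.3379/60 = 16.0556317
  S ⇒ negate
  λ: degrees = first 3 digits = 0, minutes = 42.8499; 0 + 42.8499/60 = 0.7141650
  hemisphere W, so the sign is −
Point 2:
  φ: 20 + 36/60 + 0/3600 = 20.6000000
  S ⇒ negate
  Longitude: 6 + 39/60 + 23.97/3600 = 6.6566583
  W ⇒ negate
Point 3:
  Lat: split at 2 digits → 24° and 29.98884′; 24 + 29.98884/60 = 24.4998140
  N ⇒ keep positive
  Longitude: split at 3 digits → 103° and 19.5994′; 103 + 19.5994/60 = 103.3266567
  E → positive
Point 4:
  φ: 23′ + 1.3″ = 23.02167′; 11 + 23.02167/60 = 11.3836944
  N → positive
  Longitude: 46′ + 11.2″ = 46.18667′; 170 + 46.18667/60 = 170.7697778
  W ⇒ negate
Point 5:
  φ: 37 + 40.21/60 = 37.6701667
  N ⇒ keep positive
  λ: 83 + 58.4899/60 = 83.9748317
  E ⇒ keep positive
Point 6:
  Latitude: degrees = first 2 digits = 0, minutes = 10.965; 0 + 10.965/60 = 0.1827500
  S → negative
  Longitude: split at 3 digits → 128° and 48.89425′; 128 + 48.89425/60 = 128.8149042
  E ⇒ keep positive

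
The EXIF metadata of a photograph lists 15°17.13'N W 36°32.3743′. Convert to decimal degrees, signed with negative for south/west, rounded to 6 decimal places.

Latitude: 15 + 17.13/60 = 15.2855000
N → positive
λ: 32.3743′ = 0.539572°; total 36.5395717
hemisphere W, so the sign is −

15.285500, -36.539572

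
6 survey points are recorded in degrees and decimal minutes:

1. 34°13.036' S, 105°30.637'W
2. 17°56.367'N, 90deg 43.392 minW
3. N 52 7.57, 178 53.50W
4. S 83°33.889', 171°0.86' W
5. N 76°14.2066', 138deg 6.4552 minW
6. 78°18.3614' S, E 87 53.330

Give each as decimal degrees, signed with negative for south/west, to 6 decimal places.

Point 1:
  Latitude: 34 + 13.036/60 = 34.2172667
  S ⇒ negate
  λ: 105 + 30.637/60 = 105.5106167
  W → negative
Point 2:
  Latitude: 56.367′ = 0.939450°; total 17.9394500
  N ⇒ keep positive
  λ: 90 + 43.392/60 = 90.7232000
  hemisphere W, so the sign is −
Point 3:
  Lat: 52 + 7.57/60 = 52.1261667
  N ⇒ keep positive
  λ: 53.5′ = 0.891667°; total 178.8916667
  hemisphere W, so the sign is −
Point 4:
  Lat: 33.889′ = 0.564817°; total 83.5648167
  S ⇒ negate
  Lon: 171 + 0.86/60 = 171.0143333
  W ⇒ negate
Point 5:
  φ: 76 + 14.2066/60 = 76.2367767
  N ⇒ keep positive
  Lon: 6.4552′ = 0.107587°; total 138.1075867
  W → negative
Point 6:
  Lat: 18.3614′ = 0.306023°; total 78.3060233
  S ⇒ negate
  Longitude: 87 + 53.33/60 = 87.8888333
  E → positive

1. -34.217267, -105.510617
2. 17.939450, -90.723200
3. 52.126167, -178.891667
4. -83.564817, -171.014333
5. 76.236777, -138.107587
6. -78.306023, 87.888833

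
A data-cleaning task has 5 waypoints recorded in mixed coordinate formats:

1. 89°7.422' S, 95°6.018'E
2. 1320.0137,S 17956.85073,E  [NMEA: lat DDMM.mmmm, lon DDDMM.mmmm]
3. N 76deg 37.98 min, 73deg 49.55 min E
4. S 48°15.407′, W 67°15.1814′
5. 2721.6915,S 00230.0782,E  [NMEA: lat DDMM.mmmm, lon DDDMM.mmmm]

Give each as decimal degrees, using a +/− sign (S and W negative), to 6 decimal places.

Point 1:
  Lat: 7.422′ = 0.123700°; total 89.1237000
  S ⇒ negate
  λ: 6.018′ = 0.100300°; total 95.1003000
  E → positive
Point 2:
  Latitude: split at 2 digits → 13° and 20.0137′; 13 + 20.0137/60 = 13.3335617
  hemisphere S, so the sign is −
  λ: degrees = first 3 digits = 179, minutes = 56.85073; 179 + 56.85073/60 = 179.9475122
  E ⇒ keep positive
Point 3:
  Lat: 37.98′ = 0.633000°; total 76.6330000
  N ⇒ keep positive
  Longitude: 73 + 49.55/60 = 73.8258333
  E ⇒ keep positive
Point 4:
  φ: 48 + 15.407/60 = 48.2567833
  S → negative
  λ: 67 + 15.1814/60 = 67.2530233
  W ⇒ negate
Point 5:
  Latitude: split at 2 digits → 27° and 21.6915′; 27 + 21.6915/60 = 27.3615250
  hemisphere S, so the sign is −
  Longitude: split at 3 digits → 002° and 30.0782′; 2 + 30.0782/60 = 2.5013033
  E ⇒ keep positive

1. -89.123700, 95.100300
2. -13.333562, 179.947512
3. 76.633000, 73.825833
4. -48.256783, -67.253023
5. -27.361525, 2.501303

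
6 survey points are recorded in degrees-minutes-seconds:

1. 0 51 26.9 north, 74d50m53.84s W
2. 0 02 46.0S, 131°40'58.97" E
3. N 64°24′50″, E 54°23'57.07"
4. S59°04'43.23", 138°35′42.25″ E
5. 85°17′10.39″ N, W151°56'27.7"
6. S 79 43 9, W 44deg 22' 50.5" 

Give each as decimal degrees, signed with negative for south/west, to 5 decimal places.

Point 1:
  Latitude: 51′ + 26.9″ = 51.44833′; 0 + 51.44833/60 = 0.857472
  N → positive
  Lon: 74° + 50/60 + 53.84/3600 = 74 + 0.833333 + 0.014956 = 74.848289
  hemisphere W, so the sign is −
Point 2:
  φ: 0° + 2/60 + 46/3600 = 0 + 0.033333 + 0.012778 = 0.046111
  S ⇒ negate
  λ: 131 + 40/60 + 58.97/3600 = 131.683047
  E ⇒ keep positive
Point 3:
  φ: 64 + 24/60 + 50/3600 = 64.413889
  N → positive
  λ: 54 + 23/60 + 57.07/3600 = 54.399186
  E ⇒ keep positive
Point 4:
  φ: 59 + 4/60 + 43.23/3600 = 59.078675
  S → negative
  Lon: 138 + 35/60 + 42.25/3600 = 138.595069
  E ⇒ keep positive
Point 5:
  Latitude: 85° + 17/60 + 10.39/3600 = 85 + 0.283333 + 0.002886 = 85.286219
  N → positive
  Longitude: 56′ + 27.7″ = 56.46167′; 151 + 56.46167/60 = 151.941028
  W → negative
Point 6:
  Lat: 79 + 43/60 + 9/3600 = 79.719167
  hemisphere S, so the sign is −
  Longitude: 44° + 22/60 + 50.5/3600 = 44 + 0.366667 + 0.014028 = 44.380694
  hemisphere W, so the sign is −

1. 0.85747, -74.84829
2. -0.04611, 131.68305
3. 64.41389, 54.39919
4. -59.07868, 138.59507
5. 85.28622, -151.94103
6. -79.71917, -44.38069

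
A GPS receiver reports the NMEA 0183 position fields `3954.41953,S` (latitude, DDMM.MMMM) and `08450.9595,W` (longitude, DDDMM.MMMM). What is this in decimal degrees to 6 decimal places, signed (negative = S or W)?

-39.906992, -84.849325

Latitude: degrees = first 2 digits = 39, minutes = 54.41953; 39 + 54.41953/60 = 39.9069922
S → negative
λ: split at 3 digits → 084° and 50.9595′; 84 + 50.9595/60 = 84.8493250
W ⇒ negate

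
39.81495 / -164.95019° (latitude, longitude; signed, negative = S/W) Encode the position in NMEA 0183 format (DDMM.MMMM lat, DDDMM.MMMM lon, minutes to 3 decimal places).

φ: minutes = (39.814950 − 39) × 60 = 48.89700
Longitude is negative → W; |value| = 164.950190
Lon: fractional part 0.950190 → 57.01140 minutes

3948.897,N / 16457.011,W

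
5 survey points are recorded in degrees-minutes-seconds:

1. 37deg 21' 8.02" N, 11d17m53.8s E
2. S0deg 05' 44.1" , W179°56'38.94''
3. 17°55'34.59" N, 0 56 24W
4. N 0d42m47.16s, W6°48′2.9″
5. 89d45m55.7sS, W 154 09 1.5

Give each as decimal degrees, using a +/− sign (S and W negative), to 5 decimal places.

Point 1:
  φ: 37° + 21/60 + 8.02/3600 = 37 + 0.350000 + 0.002228 = 37.352228
  N → positive
  λ: 11 + 17/60 + 53.8/3600 = 11.298278
  E → positive
Point 2:
  φ: 0 + 5/60 + 44.1/3600 = 0.095583
  hemisphere S, so the sign is −
  λ: 179 + 56/60 + 38.94/3600 = 179.944150
  W ⇒ negate
Point 3:
  Latitude: 55′ + 34.59″ = 55.57650′; 17 + 55.57650/60 = 17.926275
  N → positive
  λ: 0 + 56/60 + 24/3600 = 0.940000
  W → negative
Point 4:
  Latitude: 0° + 42/60 + 47.16/3600 = 0 + 0.700000 + 0.013100 = 0.713100
  N → positive
  Longitude: 48′ + 2.9″ = 48.04833′; 6 + 48.04833/60 = 6.800806
  W → negative
Point 5:
  φ: 89° + 45/60 + 55.7/3600 = 89 + 0.750000 + 0.015472 = 89.765472
  S ⇒ negate
  Lon: 9′ + 1.5″ = 9.02500′; 154 + 9.02500/60 = 154.150417
  W → negative

1. 37.35223, 11.29828
2. -0.09558, -179.94415
3. 17.92628, -0.94000
4. 0.71310, -6.80081
5. -89.76547, -154.15042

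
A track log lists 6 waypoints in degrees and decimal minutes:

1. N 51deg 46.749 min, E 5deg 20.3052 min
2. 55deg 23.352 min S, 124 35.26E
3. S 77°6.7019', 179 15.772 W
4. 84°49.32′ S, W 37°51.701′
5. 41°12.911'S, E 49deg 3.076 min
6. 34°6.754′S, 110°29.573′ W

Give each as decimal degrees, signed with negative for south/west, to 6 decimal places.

Point 1:
  Latitude: 46.749′ = 0.779150°; total 51.7791500
  N → positive
  Lon: 5 + 20.3052/60 = 5.3384200
  E ⇒ keep positive
Point 2:
  Latitude: 55 + 23.352/60 = 55.3892000
  S → negative
  Longitude: 124 + 35.26/60 = 124.5876667
  E → positive
Point 3:
  Lat: 6.7019′ = 0.111698°; total 77.1116983
  hemisphere S, so the sign is −
  λ: 15.772′ = 0.262867°; total 179.2628667
  W ⇒ negate
Point 4:
  Lat: 84 + 49.32/60 = 84.8220000
  S → negative
  λ: 51.701′ = 0.861683°; total 37.8616833
  hemisphere W, so the sign is −
Point 5:
  Lat: 41 + 12.911/60 = 41.2151833
  S ⇒ negate
  Longitude: 3.076′ = 0.051267°; total 49.0512667
  E → positive
Point 6:
  φ: 34 + 6.754/60 = 34.1125667
  hemisphere S, so the sign is −
  λ: 110 + 29.573/60 = 110.4928833
  W → negative

1. 51.779150, 5.338420
2. -55.389200, 124.587667
3. -77.111698, -179.262867
4. -84.822000, -37.861683
5. -41.215183, 49.051267
6. -34.112567, -110.492883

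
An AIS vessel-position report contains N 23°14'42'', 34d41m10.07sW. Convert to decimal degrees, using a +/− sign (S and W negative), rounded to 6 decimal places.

φ: 23 + 14/60 + 42/3600 = 23.2450000
N → positive
Longitude: 34° + 41/60 + 10.07/3600 = 34 + 0.683333 + 0.002797 = 34.6861306
hemisphere W, so the sign is −

23.245000, -34.686131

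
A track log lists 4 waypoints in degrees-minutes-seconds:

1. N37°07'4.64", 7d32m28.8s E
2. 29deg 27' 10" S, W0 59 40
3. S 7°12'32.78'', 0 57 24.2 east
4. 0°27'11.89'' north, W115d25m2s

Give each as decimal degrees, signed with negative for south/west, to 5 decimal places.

1. 37.11796, 7.54133
2. -29.45278, -0.99444
3. -7.20911, 0.95672
4. 0.45330, -115.41722

Point 1:
  φ: 37° + 7/60 + 4.64/3600 = 37 + 0.116667 + 0.001289 = 37.117956
  N → positive
  Longitude: 7 + 32/60 + 28.8/3600 = 7.541333
  E → positive
Point 2:
  Latitude: 27′ + 10″ = 27.16667′; 29 + 27.16667/60 = 29.452778
  S ⇒ negate
  Lon: 59′ + 40″ = 59.66667′; 0 + 59.66667/60 = 0.994444
  W → negative
Point 3:
  Lat: 12′ + 32.78″ = 12.54633′; 7 + 12.54633/60 = 7.209106
  S ⇒ negate
  Lon: 0 + 57/60 + 24.2/3600 = 0.956722
  E → positive
Point 4:
  Latitude: 0° + 27/60 + 11.89/3600 = 0 + 0.450000 + 0.003303 = 0.453303
  N → positive
  Lon: 115° + 25/60 + 2/3600 = 115 + 0.416667 + 0.000556 = 115.417222
  W → negative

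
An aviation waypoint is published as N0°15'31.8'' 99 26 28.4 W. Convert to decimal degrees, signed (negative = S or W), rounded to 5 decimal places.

Lat: 15′ + 31.8″ = 15.53000′; 0 + 15.53000/60 = 0.258833
N ⇒ keep positive
λ: 99 + 26/60 + 28.4/3600 = 99.441222
hemisphere W, so the sign is −

0.25883, -99.44122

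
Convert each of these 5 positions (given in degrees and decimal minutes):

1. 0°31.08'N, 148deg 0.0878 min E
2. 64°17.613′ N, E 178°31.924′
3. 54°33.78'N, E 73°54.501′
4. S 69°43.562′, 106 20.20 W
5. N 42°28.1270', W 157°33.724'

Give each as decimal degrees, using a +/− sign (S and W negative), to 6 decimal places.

Point 1:
  Lat: 31.08′ = 0.518000°; total 0.5180000
  N → positive
  Longitude: 0.0878′ = 0.001463°; total 148.0014633
  E → positive
Point 2:
  Lat: 17.613′ = 0.293550°; total 64.2935500
  N → positive
  Lon: 31.924′ = 0.532067°; total 178.5320667
  E → positive
Point 3:
  Lat: 54 + 33.78/60 = 54.5630000
  N ⇒ keep positive
  λ: 54.501′ = 0.908350°; total 73.9083500
  E → positive
Point 4:
  Lat: 43.562′ = 0.726033°; total 69.7260333
  S → negative
  Lon: 20.2′ = 0.336667°; total 106.3366667
  W ⇒ negate
Point 5:
  Lat: 42 + 28.127/60 = 42.4687833
  N ⇒ keep positive
  Lon: 157 + 33.724/60 = 157.5620667
  W → negative

1. 0.518000, 148.001463
2. 64.293550, 178.532067
3. 54.563000, 73.908350
4. -69.726033, -106.336667
5. 42.468783, -157.562067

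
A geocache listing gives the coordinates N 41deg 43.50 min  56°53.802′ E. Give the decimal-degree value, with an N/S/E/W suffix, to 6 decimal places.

Lat: 41 + 43.5/60 = 41.7250000
λ: 56 + 53.802/60 = 56.8967000

41.725000° N, 56.896700° E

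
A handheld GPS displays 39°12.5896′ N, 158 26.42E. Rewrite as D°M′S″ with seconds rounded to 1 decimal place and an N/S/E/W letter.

39°12′35.4″ N, 158°26′25.2″ E

φ: fractional minutes 0.58960 × 60 = 35.376″
Longitude: 26.42000′ → 26′ and 0.42000 × 60 = 25.200″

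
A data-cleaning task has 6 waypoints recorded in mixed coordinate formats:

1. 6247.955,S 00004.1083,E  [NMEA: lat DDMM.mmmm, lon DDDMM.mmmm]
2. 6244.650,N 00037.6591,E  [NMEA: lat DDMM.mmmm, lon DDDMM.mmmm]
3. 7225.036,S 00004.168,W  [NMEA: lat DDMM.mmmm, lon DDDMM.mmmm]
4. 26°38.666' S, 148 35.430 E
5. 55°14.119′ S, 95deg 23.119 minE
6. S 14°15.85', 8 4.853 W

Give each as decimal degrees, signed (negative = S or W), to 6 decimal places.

1. -62.799250, 0.068472
2. 62.744167, 0.627652
3. -72.417267, -0.069467
4. -26.644433, 148.590500
5. -55.235317, 95.385317
6. -14.264167, -8.080883

Point 1:
  Lat: split at 2 digits → 62° and 47.955′; 62 + 47.955/60 = 62.7992500
  hemisphere S, so the sign is −
  Lon: degrees = first 3 digits = 0, minutes = 4.1083; 0 + 4.1083/60 = 0.0684717
  E → positive
Point 2:
  φ: degrees = first 2 digits = 62, minutes = 44.65; 62 + 44.65/60 = 62.7441667
  N ⇒ keep positive
  Longitude: split at 3 digits → 000° and 37.6591′; 0 + 37.6591/60 = 0.6276517
  E → positive
Point 3:
  Lat: split at 2 digits → 72° and 25.036′; 72 + 25.036/60 = 72.4172667
  S ⇒ negate
  λ: degrees = first 3 digits = 0, minutes = 4.168; 0 + 4.168/60 = 0.0694667
  W → negative
Point 4:
  φ: 26 + 38.666/60 = 26.6444333
  S ⇒ negate
  Longitude: 148 + 35.43/60 = 148.5905000
  E → positive
Point 5:
  Lat: 14.119′ = 0.235317°; total 55.2353167
  S ⇒ negate
  Lon: 23.119′ = 0.385317°; total 95.3853167
  E → positive
Point 6:
  φ: 15.85′ = 0.264167°; total 14.2641667
  S ⇒ negate
  λ: 8 + 4.853/60 = 8.0808833
  hemisphere W, so the sign is −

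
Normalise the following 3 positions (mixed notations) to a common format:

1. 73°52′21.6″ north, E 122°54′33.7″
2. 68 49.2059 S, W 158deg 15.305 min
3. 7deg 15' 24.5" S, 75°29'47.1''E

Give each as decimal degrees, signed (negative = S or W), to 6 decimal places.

1. 73.872667, 122.909361
2. -68.820098, -158.255083
3. -7.256806, 75.496417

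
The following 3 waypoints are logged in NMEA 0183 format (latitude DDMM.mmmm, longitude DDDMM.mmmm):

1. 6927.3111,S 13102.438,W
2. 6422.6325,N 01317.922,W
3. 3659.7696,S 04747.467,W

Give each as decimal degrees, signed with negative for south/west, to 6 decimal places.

1. -69.455185, -131.040633
2. 64.377208, -13.298700
3. -36.996160, -47.791117

Point 1:
  Lat: split at 2 digits → 69° and 27.3111′; 69 + 27.3111/60 = 69.4551850
  hemisphere S, so the sign is −
  Longitude: split at 3 digits → 131° and 2.438′; 131 + 2.438/60 = 131.0406333
  W → negative
Point 2:
  φ: degrees = first 2 digits = 64, minutes = 22.6325; 64 + 22.6325/60 = 64.3772083
  N → positive
  Longitude: split at 3 digits → 013° and 17.922′; 13 + 17.922/60 = 13.2987000
  W → negative
Point 3:
  Lat: degrees = first 2 digits = 36, minutes = 59.7696; 36 + 59.7696/60 = 36.9961600
  S ⇒ negate
  λ: degrees = first 3 digits = 47, minutes = 47.467; 47 + 47.467/60 = 47.7911167
  W → negative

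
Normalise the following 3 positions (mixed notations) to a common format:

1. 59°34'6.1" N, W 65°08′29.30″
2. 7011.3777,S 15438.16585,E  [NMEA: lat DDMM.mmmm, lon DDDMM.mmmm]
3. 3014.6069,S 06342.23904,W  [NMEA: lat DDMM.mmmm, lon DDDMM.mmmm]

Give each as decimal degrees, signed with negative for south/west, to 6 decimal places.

Point 1:
  φ: 34′ + 6.1″ = 34.10167′; 59 + 34.10167/60 = 59.5683611
  N → positive
  Lon: 65° + 8/60 + 29.3/3600 = 65 + 0.133333 + 0.008139 = 65.1414722
  W ⇒ negate
Point 2:
  φ: split at 2 digits → 70° and 11.3777′; 70 + 11.3777/60 = 70.1896283
  S → negative
  Lon: degrees = first 3 digits = 154, minutes = 38.16585; 154 + 38.16585/60 = 154.6360975
  E → positive
Point 3:
  φ: degrees = first 2 digits = 30, minutes = 14.6069; 30 + 14.6069/60 = 30.2434483
  S → negative
  Longitude: split at 3 digits → 063° and 42.23904′; 63 + 42.23904/60 = 63.7039840
  W → negative

1. 59.568361, -65.141472
2. -70.189628, 154.636098
3. -30.243448, -63.703984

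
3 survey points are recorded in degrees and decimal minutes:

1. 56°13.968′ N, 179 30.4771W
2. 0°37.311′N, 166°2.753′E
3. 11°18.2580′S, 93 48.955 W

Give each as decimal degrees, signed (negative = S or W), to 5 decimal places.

1. 56.23280, -179.50795
2. 0.62185, 166.04588
3. -11.30430, -93.81592

Point 1:
  Latitude: 13.968′ = 0.232800°; total 56.232800
  N → positive
  Lon: 30.4771′ = 0.507952°; total 179.507952
  W → negative
Point 2:
  Latitude: 0 + 37.311/60 = 0.621850
  N → positive
  Longitude: 166 + 2.753/60 = 166.045883
  E ⇒ keep positive
Point 3:
  Latitude: 11 + 18.258/60 = 11.304300
  hemisphere S, so the sign is −
  λ: 48.955′ = 0.815917°; total 93.815917
  hemisphere W, so the sign is −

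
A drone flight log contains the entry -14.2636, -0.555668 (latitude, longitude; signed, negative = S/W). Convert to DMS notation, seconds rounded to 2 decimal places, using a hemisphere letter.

14°15′48.96″ S, 0°33′20.40″ W

Latitude is negative → S; |value| = 14.263600
φ: whole degrees 14; 15.81600′ → 15′ and 48.9600″
Longitude is negative → W; |value| = 0.555668
Lon: whole degrees 0; 33.34008′ → 33′ and 20.4048″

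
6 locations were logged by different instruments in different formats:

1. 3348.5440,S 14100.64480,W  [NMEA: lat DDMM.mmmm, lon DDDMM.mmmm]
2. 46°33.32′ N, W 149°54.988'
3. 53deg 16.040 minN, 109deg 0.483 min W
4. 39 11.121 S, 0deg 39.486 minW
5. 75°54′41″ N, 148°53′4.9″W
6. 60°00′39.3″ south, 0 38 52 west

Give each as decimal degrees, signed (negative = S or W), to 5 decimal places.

1. -33.80907, -141.01075
2. 46.55533, -149.91647
3. 53.26733, -109.00805
4. -39.18535, -0.65810
5. 75.91139, -148.88469
6. -60.01092, -0.64778

Point 1:
  Lat: degrees = first 2 digits = 33, minutes = 48.544; 33 + 48.544/60 = 33.809067
  S ⇒ negate
  Lon: split at 3 digits → 141° and 0.6448′; 141 + 0.6448/60 = 141.010747
  hemisphere W, so the sign is −
Point 2:
  Lat: 46 + 33.32/60 = 46.555333
  N → positive
  Longitude: 149 + 54.988/60 = 149.916467
  W → negative
Point 3:
  Lat: 16.04′ = 0.267333°; total 53.267333
  N ⇒ keep positive
  Lon: 0.483′ = 0.008050°; total 109.008050
  W → negative
Point 4:
  Lat: 39 + 11.121/60 = 39.185350
  S → negative
  Lon: 0 + 39.486/60 = 0.658100
  hemisphere W, so the sign is −
Point 5:
  Lat: 75 + 54/60 + 41/3600 = 75.911389
  N → positive
  λ: 148 + 53/60 + 4.9/3600 = 148.884694
  hemisphere W, so the sign is −
Point 6:
  φ: 60° + 0/60 + 39.3/3600 = 60 + 0.000000 + 0.010917 = 60.010917
  S ⇒ negate
  λ: 0 + 38/60 + 52/3600 = 0.647778
  hemisphere W, so the sign is −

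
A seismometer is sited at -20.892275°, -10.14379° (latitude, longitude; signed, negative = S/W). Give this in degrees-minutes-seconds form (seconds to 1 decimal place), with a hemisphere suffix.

20°53′32.2″ S, 10°08′37.6″ W

Latitude is negative → S; |value| = 20.892275
φ: 0.892275 × 60 = 53.53650′ → 53′, remainder × 60 = 32.190″
Longitude is negative → W; |value| = 10.143790
Lon: 0.143790 × 60 = 8.62740′ → 8′, remainder × 60 = 37.644″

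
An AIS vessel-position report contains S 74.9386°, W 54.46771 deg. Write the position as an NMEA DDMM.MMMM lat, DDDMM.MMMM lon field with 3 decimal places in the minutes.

7456.316,S / 05428.063,W

Latitude: 74° + 0.938600 × 60 = 74° 56.31600′
Longitude: minutes = (54.467710 − 54) × 60 = 28.06260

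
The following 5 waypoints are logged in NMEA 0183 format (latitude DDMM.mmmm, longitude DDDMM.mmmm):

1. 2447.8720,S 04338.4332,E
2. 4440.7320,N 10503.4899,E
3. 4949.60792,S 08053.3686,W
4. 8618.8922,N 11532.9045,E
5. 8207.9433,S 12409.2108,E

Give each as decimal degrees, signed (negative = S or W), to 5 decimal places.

Point 1:
  Lat: degrees = first 2 digits = 24, minutes = 47.872; 24 + 47.872/60 = 24.797867
  hemisphere S, so the sign is −
  Lon: degrees = first 3 digits = 43, minutes = 38.4332; 43 + 38.4332/60 = 43.640553
  E → positive
Point 2:
  φ: split at 2 digits → 44° and 40.732′; 44 + 40.732/60 = 44.678867
  N → positive
  Longitude: degrees = first 3 digits = 105, minutes = 3.4899; 105 + 3.4899/60 = 105.058165
  E → positive
Point 3:
  φ: degrees = first 2 digits = 49, minutes = 49.60792; 49 + 49.60792/60 = 49.826799
  S → negative
  Longitude: degrees = first 3 digits = 80, minutes = 53.3686; 80 + 53.3686/60 = 80.889477
  W ⇒ negate
Point 4:
  Latitude: split at 2 digits → 86° and 18.8922′; 86 + 18.8922/60 = 86.314870
  N ⇒ keep positive
  λ: degrees = first 3 digits = 115, minutes = 32.9045; 115 + 32.9045/60 = 115.548408
  E ⇒ keep positive
Point 5:
  φ: degrees = first 2 digits = 82, minutes = 7.9433; 82 + 7.9433/60 = 82.132388
  hemisphere S, so the sign is −
  Longitude: split at 3 digits → 124° and 9.2108′; 124 + 9.2108/60 = 124.153513
  E → positive

1. -24.79787, 43.64055
2. 44.67887, 105.05817
3. -49.82680, -80.88948
4. 86.31487, 115.54841
5. -82.13239, 124.15351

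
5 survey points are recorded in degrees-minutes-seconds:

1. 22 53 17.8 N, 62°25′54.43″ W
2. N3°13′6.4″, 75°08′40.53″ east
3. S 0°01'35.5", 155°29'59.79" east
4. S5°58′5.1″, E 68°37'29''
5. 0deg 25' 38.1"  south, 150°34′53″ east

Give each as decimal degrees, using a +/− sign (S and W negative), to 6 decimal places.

Point 1:
  φ: 22 + 53/60 + 17.8/3600 = 22.8882778
  N → positive
  Lon: 62° + 25/60 + 54.43/3600 = 62 + 0.416667 + 0.015119 = 62.4317861
  W → negative
Point 2:
  Latitude: 3° + 13/60 + 6.4/3600 = 3 + 0.216667 + 0.001778 = 3.2184444
  N ⇒ keep positive
  Longitude: 8′ + 40.53″ = 8.67550′; 75 + 8.67550/60 = 75.1445917
  E → positive
Point 3:
  φ: 0° + 1/60 + 35.5/3600 = 0 + 0.016667 + 0.009861 = 0.0265278
  hemisphere S, so the sign is −
  Lon: 29′ + 59.79″ = 29.99650′; 155 + 29.99650/60 = 155.4999417
  E ⇒ keep positive
Point 4:
  Latitude: 5° + 58/60 + 5.1/3600 = 5 + 0.966667 + 0.001417 = 5.9680833
  hemisphere S, so the sign is −
  Lon: 68° + 37/60 + 29/3600 = 68 + 0.616667 + 0.008056 = 68.6247222
  E ⇒ keep positive
Point 5:
  φ: 25′ + 38.1″ = 25.63500′; 0 + 25.63500/60 = 0.4272500
  S ⇒ negate
  λ: 150° + 34/60 + 53/3600 = 150 + 0.566667 + 0.014722 = 150.5813889
  E → positive

1. 22.888278, -62.431786
2. 3.218444, 75.144592
3. -0.026528, 155.499942
4. -5.968083, 68.624722
5. -0.427250, 150.581389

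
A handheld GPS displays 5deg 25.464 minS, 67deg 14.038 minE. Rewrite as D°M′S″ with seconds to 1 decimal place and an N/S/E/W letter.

5°25′27.8″ S, 67°14′2.3″ E

φ: fractional minutes 0.46400 × 60 = 27.840″
Longitude: fractional minutes 0.03800 × 60 = 2.280″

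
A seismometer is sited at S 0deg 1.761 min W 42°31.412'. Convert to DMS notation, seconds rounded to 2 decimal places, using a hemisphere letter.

0°01′45.66″ S, 42°31′24.72″ W

Lat: fractional minutes 0.76100 × 60 = 45.6600″
Longitude: 31.41200′ → 31′ and 0.41200 × 60 = 24.7200″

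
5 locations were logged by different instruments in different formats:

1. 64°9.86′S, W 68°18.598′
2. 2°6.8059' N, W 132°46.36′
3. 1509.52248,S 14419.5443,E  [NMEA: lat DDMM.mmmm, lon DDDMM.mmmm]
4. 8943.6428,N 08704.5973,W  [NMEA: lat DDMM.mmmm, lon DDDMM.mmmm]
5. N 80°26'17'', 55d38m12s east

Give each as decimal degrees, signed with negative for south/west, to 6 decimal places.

Point 1:
  φ: 64 + 9.86/60 = 64.1643333
  hemisphere S, so the sign is −
  λ: 18.598′ = 0.309967°; total 68.3099667
  W → negative
Point 2:
  φ: 2 + 6.8059/60 = 2.1134317
  N → positive
  Longitude: 46.36′ = 0.772667°; total 132.7726667
  hemisphere W, so the sign is −
Point 3:
  Latitude: split at 2 digits → 15° and 9.52248′; 15 + 9.52248/60 = 15.1587080
  hemisphere S, so the sign is −
  Lon: split at 3 digits → 144° and 19.5443′; 144 + 19.5443/60 = 144.3257383
  E ⇒ keep positive
Point 4:
  Latitude: degrees = first 2 digits = 89, minutes = 43.6428; 89 + 43.6428/60 = 89.7273800
  N → positive
  Lon: degrees = first 3 digits = 87, minutes = 4.5973; 87 + 4.5973/60 = 87.0766217
  hemisphere W, so the sign is −
Point 5:
  Lat: 80° + 26/60 + 17/3600 = 80 + 0.433333 + 0.004722 = 80.4380556
  N → positive
  λ: 38′ + 12″ = 38.20000′; 55 + 38.20000/60 = 55.6366667
  E ⇒ keep positive

1. -64.164333, -68.309967
2. 2.113432, -132.772667
3. -15.158708, 144.325738
4. 89.727380, -87.076622
5. 80.438056, 55.636667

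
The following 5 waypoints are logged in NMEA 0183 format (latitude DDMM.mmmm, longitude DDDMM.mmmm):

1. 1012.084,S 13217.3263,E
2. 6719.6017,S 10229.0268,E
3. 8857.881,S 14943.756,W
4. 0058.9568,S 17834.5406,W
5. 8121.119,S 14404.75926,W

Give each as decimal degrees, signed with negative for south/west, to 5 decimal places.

Point 1:
  φ: split at 2 digits → 10° and 12.084′; 10 + 12.084/60 = 10.201400
  S → negative
  λ: degrees = first 3 digits = 132, minutes = 17.3263; 132 + 17.3263/60 = 132.288772
  E ⇒ keep positive
Point 2:
  Latitude: degrees = first 2 digits = 67, minutes = 19.6017; 67 + 19.6017/60 = 67.326695
  S → negative
  Longitude: degrees = first 3 digits = 102, minutes = 29.0268; 102 + 29.0268/60 = 102.483780
  E ⇒ keep positive
Point 3:
  Latitude: degrees = first 2 digits = 88, minutes = 57.881; 88 + 57.881/60 = 88.964683
  S → negative
  Lon: split at 3 digits → 149° and 43.756′; 149 + 43.756/60 = 149.729267
  W → negative
Point 4:
  φ: degrees = first 2 digits = 0, minutes = 58.9568; 0 + 58.9568/60 = 0.982613
  S → negative
  λ: degrees = first 3 digits = 178, minutes = 34.5406; 178 + 34.5406/60 = 178.575677
  hemisphere W, so the sign is −
Point 5:
  Lat: degrees = first 2 digits = 81, minutes = 21.119; 81 + 21.119/60 = 81.351983
  hemisphere S, so the sign is −
  Longitude: degrees = first 3 digits = 144, minutes = 4.75926; 144 + 4.75926/60 = 144.079321
  hemisphere W, so the sign is −

1. -10.20140, 132.28877
2. -67.32670, 102.48378
3. -88.96468, -149.72927
4. -0.98261, -178.57568
5. -81.35198, -144.07932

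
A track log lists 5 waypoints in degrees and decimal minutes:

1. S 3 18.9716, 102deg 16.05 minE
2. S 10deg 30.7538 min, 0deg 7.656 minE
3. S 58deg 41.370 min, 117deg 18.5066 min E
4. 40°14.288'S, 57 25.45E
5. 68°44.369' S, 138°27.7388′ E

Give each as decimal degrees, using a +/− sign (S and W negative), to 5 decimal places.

1. -3.31619, 102.26750
2. -10.51256, 0.12760
3. -58.68950, 117.30844
4. -40.23813, 57.42417
5. -68.73948, 138.46231

Point 1:
  Lat: 18.9716′ = 0.316193°; total 3.316193
  S → negative
  Longitude: 102 + 16.05/60 = 102.267500
  E ⇒ keep positive
Point 2:
  Lat: 30.7538′ = 0.512563°; total 10.512563
  S → negative
  λ: 7.656′ = 0.127600°; total 0.127600
  E → positive
Point 3:
  Latitude: 58 + 41.37/60 = 58.689500
  hemisphere S, so the sign is −
  Lon: 117 + 18.5066/60 = 117.308443
  E ⇒ keep positive
Point 4:
  Latitude: 14.288′ = 0.238133°; total 40.238133
  hemisphere S, so the sign is −
  Longitude: 57 + 25.45/60 = 57.424167
  E ⇒ keep positive
Point 5:
  Latitude: 68 + 44.369/60 = 68.739483
  S → negative
  Longitude: 27.7388′ = 0.462313°; total 138.462313
  E → positive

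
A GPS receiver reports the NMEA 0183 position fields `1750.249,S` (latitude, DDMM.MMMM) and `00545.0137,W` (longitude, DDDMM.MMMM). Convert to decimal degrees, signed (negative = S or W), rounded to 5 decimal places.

φ: degrees = first 2 digits = 17, minutes = 50.249; 17 + 50.249/60 = 17.837483
S → negative
Lon: degrees = first 3 digits = 5, minutes = 45.0137; 5 + 45.0137/60 = 5.750228
hemisphere W, so the sign is −

-17.83748, -5.75023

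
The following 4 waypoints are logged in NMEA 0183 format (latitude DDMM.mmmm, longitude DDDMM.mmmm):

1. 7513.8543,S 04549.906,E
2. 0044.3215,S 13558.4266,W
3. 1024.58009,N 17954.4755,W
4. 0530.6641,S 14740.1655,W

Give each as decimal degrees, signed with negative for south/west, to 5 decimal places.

Point 1:
  φ: split at 2 digits → 75° and 13.8543′; 75 + 13.8543/60 = 75.230905
  S ⇒ negate
  λ: split at 3 digits → 045° and 49.906′; 45 + 49.906/60 = 45.831767
  E → positive
Point 2:
  Latitude: degrees = first 2 digits = 0, minutes = 44.3215; 0 + 44.3215/60 = 0.738692
  S ⇒ negate
  Longitude: degrees = first 3 digits = 135, minutes = 58.4266; 135 + 58.4266/60 = 135.973777
  W → negative
Point 3:
  Latitude: split at 2 digits → 10° and 24.58009′; 10 + 24.58009/60 = 10.409668
  N → positive
  Lon: split at 3 digits → 179° and 54.4755′; 179 + 54.4755/60 = 179.907925
  W → negative
Point 4:
  Latitude: degrees = first 2 digits = 5, minutes = 30.6641; 5 + 30.6641/60 = 5.511068
  hemisphere S, so the sign is −
  Lon: degrees = first 3 digits = 147, minutes = 40.1655; 147 + 40.1655/60 = 147.669425
  W ⇒ negate

1. -75.23091, 45.83177
2. -0.73869, -135.97378
3. 10.40967, -179.90793
4. -5.51107, -147.66943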